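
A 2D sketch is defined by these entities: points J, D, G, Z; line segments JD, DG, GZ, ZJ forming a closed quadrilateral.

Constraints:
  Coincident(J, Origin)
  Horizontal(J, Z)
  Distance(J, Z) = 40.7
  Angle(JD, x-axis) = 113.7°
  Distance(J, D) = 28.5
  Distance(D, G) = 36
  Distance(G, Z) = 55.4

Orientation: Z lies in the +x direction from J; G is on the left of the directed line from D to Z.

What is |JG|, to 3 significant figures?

52.0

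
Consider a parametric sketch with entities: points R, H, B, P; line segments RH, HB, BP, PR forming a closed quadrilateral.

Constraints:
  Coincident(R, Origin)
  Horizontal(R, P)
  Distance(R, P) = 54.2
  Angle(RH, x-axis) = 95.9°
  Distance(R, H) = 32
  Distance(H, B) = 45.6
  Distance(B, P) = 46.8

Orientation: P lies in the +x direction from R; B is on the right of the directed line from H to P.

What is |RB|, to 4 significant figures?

15.06

Checks: |HB| = 45.60 ✓; |BP| = 46.80 ✓.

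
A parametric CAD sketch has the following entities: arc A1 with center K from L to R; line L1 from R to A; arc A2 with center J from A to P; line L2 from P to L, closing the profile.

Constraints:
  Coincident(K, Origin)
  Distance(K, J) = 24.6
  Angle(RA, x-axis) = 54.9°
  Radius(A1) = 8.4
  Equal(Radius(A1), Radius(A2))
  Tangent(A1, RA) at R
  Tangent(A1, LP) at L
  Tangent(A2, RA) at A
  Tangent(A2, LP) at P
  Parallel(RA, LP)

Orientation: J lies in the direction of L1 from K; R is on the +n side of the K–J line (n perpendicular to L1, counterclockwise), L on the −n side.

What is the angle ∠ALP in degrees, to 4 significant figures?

34.33°

The slot axis is L1's direction at 54.9°, so u = (cos 54.9°, sin 54.9°) = (0.5750, 0.8181) and n = (−sin 54.9°, cos 54.9°) = (-0.8181, 0.5750). K is at the origin and J lies 24.6 along u from K, so J = 24.6·u = (14.15, 20.13). Tangency of A1 to both parallel lines with radius 8.4 puts R and L at K ± 8.4·n: R = (-6.872, 4.830), L = (6.872, -4.830). Equal radii place A and P the same way about J: A = J + 8.4·n = (7.273, 24.96), P = J − 8.4·n = (21.02, 15.30). Then cos ∠ALP = LA·LP / (|LA||LP|), giving 34.33°.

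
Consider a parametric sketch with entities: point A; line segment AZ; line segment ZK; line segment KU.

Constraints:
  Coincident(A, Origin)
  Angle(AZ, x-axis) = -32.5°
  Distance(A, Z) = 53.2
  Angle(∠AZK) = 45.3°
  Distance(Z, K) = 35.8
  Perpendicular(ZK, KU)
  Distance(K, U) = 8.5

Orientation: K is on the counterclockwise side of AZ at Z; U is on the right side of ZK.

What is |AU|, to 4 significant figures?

46.34

∠AZK = 45.3°, so ZK runs at -32.5° + (180° − 45.3°) = 102.2° from the x-axis; with |ZK| = 35.8, K = Z + 35.8·(cos 102.2°, sin 102.2°) = (37.30, 6.407). The perpendicularity gives KU at right angles to ZK; with |KU| = 8.5 on the right of ZK, U = K + 8.5·(0.9774, 0.2113) = (45.61, 8.203). Then |AU| = |U − A| = 46.34.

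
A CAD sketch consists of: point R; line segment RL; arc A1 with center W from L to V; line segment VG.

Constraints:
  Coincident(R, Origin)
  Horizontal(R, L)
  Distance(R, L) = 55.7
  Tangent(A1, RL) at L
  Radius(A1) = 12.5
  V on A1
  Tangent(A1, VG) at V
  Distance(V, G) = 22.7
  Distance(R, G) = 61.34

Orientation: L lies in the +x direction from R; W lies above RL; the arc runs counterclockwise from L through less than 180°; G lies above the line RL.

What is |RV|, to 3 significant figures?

68.0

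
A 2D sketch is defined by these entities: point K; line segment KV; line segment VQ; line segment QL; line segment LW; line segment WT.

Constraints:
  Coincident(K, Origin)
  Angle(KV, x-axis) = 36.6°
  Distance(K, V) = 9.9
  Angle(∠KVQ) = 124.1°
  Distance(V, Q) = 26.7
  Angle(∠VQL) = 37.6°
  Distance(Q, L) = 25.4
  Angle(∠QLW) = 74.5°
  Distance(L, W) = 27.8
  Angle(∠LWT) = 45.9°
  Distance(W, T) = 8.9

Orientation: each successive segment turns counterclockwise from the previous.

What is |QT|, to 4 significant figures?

23.38

∠QLW = 74.5° gives LW at -19.60° from the x-axis; with |LW| = 27.8, W = (18.37, 2.471). ∠LWT = 45.9° gives WT at 114.5° from the x-axis; with |WT| = 8.9, T = (14.68, 10.57). Then |QT| = |T − Q| = 23.38.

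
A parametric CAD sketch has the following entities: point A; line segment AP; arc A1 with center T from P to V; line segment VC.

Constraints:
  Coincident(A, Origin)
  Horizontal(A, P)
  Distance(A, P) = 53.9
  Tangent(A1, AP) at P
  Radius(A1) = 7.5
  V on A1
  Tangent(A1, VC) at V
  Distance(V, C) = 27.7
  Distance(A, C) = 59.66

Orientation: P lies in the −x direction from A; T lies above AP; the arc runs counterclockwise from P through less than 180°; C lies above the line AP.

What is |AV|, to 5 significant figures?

47.079

Checks: A = (0.00, 0.00) ✓; |TV| = 7.500 ✓; ∠(TV, VC) = 90.00° ✓; |VC| = 27.70 ✓; |AC| = 59.66 ✓.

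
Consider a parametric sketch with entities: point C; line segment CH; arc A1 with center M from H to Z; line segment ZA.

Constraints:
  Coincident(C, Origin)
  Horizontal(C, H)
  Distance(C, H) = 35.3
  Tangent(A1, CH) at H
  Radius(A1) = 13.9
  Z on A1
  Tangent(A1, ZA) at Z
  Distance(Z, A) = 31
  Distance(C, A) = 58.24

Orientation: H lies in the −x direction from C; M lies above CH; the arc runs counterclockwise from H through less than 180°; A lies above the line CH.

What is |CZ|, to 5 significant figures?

29.174

C is at the origin; CH is horizontal with |CH| = 35.3 and H on the −x side, so H = (-35.300, 0.0000). The tangent condition forces MH to be normal to CH, so M = H + (0, 13.9) = (-35.300, 13.900). Since MZ ⟂ ZA (tangency), |MA| = √(13.9² + 31.0²) = 33.974 regardless of where Z sits on A1. So A lies on both circle(C, 58.24) and circle(M, 33.974); the above-CH intersection is A = (-33.255, 47.812). Z is the foot of the tangent from A: Z = (-22.297, 18.813).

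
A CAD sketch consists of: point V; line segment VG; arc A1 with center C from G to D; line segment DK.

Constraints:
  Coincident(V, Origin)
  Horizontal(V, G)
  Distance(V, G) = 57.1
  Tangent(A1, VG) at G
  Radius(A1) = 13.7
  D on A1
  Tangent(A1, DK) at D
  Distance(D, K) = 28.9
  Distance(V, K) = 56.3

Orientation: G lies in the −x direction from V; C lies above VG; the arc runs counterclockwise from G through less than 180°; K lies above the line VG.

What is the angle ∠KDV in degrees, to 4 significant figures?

96.64°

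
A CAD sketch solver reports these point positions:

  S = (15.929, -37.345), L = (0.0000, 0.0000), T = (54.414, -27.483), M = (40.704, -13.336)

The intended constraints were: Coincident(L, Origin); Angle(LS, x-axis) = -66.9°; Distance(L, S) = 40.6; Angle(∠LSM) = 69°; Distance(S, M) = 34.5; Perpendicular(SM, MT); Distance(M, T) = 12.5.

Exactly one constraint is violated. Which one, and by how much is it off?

Distance(M, T) = 12.5 — off by 7.20.

L = (0.00, 0.00) ✓; LS at -66.90° ✓; |LS| = 40.60 ✓; ∠LSM = 69.00° ✓; |SM| = 34.50 ✓; ∠(SM, MT) = 90.00° ✓; |MT| = 19.70 ✗.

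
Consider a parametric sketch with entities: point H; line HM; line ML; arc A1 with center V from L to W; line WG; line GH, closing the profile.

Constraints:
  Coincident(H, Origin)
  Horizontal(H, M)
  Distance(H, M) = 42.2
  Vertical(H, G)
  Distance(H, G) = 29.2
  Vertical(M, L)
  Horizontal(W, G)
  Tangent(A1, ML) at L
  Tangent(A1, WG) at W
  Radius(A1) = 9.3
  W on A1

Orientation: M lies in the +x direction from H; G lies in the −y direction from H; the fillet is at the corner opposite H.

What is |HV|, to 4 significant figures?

38.45

H is at the origin; H and M share the same y with |HM| = 42.2 and M on the +x side, so M = (42.20, 0.000). H and G share the same x with |HG| = 29.2 and G on the −y side, so G = (0.000, -29.20). The virtual corner opposite H is at (42.20, -29.20). Tangency of A1 to ML means the radius VL is perpendicular to ML and the tangent condition forces VW to be normal to WG, with radius 9.3, so the center V sits 9.3 in from both sides at V = (32.90, -19.90). Then |HV| = |V − H| = 38.45.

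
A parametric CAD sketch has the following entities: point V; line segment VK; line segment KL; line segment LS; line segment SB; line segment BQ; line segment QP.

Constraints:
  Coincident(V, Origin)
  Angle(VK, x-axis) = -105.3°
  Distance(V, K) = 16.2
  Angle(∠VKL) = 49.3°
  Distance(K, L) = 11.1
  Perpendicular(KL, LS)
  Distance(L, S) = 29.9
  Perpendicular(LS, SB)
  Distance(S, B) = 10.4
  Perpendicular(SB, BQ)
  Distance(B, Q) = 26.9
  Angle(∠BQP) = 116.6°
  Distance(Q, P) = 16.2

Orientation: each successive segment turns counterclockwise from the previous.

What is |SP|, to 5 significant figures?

34.397

V is at the origin; VK runs at -105.3° with length 16.2, so K = (-4.2747, -15.626). ∠VKL = 49.3° gives KL at 25.400° from the x-axis; with |KL| = 11.1, L = (5.7523, -10.865). KL is perpendicular to LS, so LS runs at 115.40°; with |LS| = 29.9, S = (-7.0729, 16.145). The perpendicularity gives SB at right angles to LS, so SB runs at -154.60°; with |SB| = 10.4, B = (-16.468, 11.684). SB ⟂ BQ, so BQ runs at -64.600°; with |BQ| = 26.9, Q = (-4.9292, -12.616). ∠BQP = 116.6° gives QP at -1.2000° from the x-axis; with |QP| = 16.2, P = (11.267, -12.955). Then |SP| = |P − S| = 34.397.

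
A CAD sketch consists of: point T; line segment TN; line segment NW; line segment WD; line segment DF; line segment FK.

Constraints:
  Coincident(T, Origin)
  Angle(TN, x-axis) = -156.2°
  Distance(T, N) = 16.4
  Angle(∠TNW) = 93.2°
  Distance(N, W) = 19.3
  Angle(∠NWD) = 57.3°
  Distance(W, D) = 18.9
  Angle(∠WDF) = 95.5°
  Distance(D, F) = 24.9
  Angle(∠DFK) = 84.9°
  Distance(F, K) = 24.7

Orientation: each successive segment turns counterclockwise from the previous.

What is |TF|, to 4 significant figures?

16.97

T is at the origin; TN runs at -156.2° with length 16.4, so N = (-15.01, -6.618). ∠TNW = 93.2° gives NW at -69.40° from the x-axis; with |NW| = 19.3, W = (-8.215, -24.68). ∠NWD = 57.3° gives WD at 53.30° from the x-axis; with |WD| = 18.9, D = (3.080, -9.531). ∠WDF = 95.5° gives DF at 137.8° from the x-axis; with |DF| = 24.9, F = (-15.37, 7.195). Then |TF| = |F − T| = 16.97.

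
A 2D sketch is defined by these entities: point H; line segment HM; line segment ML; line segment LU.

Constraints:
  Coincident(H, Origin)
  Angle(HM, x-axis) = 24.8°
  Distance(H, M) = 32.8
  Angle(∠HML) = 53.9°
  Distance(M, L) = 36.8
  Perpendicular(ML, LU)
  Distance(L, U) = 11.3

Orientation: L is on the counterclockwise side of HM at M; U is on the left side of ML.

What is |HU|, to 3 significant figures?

23.2

∠HML = 53.9°, so ML runs at 24.8° + (180° − 53.9°) = 151° from the x-axis; with |ML| = 36.8, L = M + 36.8·(cos 151°, sin 151°) = (-2.38, 31.7). ML ⟂ LU; with |LU| = 11.3 on the left of ML, U = L + 11.3·(-0.486, -0.874) = (-7.88, 21.8). Then |HU| = |U − H| = 23.2.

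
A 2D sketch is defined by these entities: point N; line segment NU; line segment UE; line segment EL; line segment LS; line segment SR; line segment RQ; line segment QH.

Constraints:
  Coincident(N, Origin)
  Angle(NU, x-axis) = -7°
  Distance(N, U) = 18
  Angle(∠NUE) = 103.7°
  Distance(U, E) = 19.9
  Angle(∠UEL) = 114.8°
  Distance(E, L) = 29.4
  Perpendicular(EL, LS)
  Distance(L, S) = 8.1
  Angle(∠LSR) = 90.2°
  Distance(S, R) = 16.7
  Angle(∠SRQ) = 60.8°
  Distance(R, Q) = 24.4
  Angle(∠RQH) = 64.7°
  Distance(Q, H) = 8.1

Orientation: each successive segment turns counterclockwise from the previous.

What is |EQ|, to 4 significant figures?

27.85

N is at the origin; NU runs at -7.0° with length 18.0, so U = (17.87, -2.194). ∠NUE = 103.7° gives UE at 69.30° from the x-axis; with |UE| = 19.9, E = (24.90, 16.42). ∠UEL = 114.8° gives EL at 134.5° from the x-axis; with |EL| = 29.4, L = (4.293, 37.39). EL ⟂ LS, so LS runs at -135.5°; with |LS| = 8.1, S = (-1.484, 31.71). ∠LSR = 90.2° gives SR at -45.70° from the x-axis; with |SR| = 16.7, R = (10.18, 19.76). ∠SRQ = 60.8° gives RQ at 73.50° from the x-axis; with |RQ| = 24.4, Q = (17.11, 43.16). Then |EQ| = |Q − E| = 27.85.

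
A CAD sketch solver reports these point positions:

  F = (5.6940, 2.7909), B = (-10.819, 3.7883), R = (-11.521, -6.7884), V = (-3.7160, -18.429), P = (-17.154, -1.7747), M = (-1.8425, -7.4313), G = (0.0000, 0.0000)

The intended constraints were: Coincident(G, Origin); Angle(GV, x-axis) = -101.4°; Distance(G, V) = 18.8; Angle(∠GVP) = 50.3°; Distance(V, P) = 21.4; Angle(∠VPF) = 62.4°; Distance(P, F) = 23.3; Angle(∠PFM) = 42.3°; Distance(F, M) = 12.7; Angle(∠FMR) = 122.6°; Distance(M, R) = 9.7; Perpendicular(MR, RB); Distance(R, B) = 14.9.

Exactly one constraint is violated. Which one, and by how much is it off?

Distance(R, B) = 14.9 — off by 4.30.

G = (0.00, 0.00) ✓; GV at -101.4° ✓; |GV| = 18.80 ✓; ∠GVP = 50.30° ✓; |VP| = 21.40 ✓; ∠VPF = 62.40° ✓; |PF| = 23.30 ✓; ∠PFM = 42.30° ✓; |FM| = 12.70 ✓; ∠FMR = 122.6° ✓; |MR| = 9.700 ✓; ∠(MR, RB) = 90.00° ✓; |RB| = 10.60 ✗.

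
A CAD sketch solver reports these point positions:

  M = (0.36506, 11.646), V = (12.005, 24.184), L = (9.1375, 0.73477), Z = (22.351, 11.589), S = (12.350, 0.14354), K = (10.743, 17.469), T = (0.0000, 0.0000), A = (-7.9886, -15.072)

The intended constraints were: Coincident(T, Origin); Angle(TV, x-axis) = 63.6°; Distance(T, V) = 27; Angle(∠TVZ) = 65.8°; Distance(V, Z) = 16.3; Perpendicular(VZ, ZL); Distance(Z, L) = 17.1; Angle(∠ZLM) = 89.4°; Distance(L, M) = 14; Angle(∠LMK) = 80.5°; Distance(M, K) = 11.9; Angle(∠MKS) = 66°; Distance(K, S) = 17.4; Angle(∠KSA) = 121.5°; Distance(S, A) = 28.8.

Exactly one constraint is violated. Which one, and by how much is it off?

Distance(S, A) = 28.8 — off by 3.40.

T = (0.00, 0.00) ✓; TV at 63.60° ✓; |TV| = 27.00 ✓; ∠TVZ = 65.80° ✓; |VZ| = 16.30 ✓; ∠(VZ, ZL) = 90.00° ✓; |ZL| = 17.10 ✓; ∠ZLM = 89.40° ✓; |LM| = 14.00 ✓; ∠LMK = 80.50° ✓; |MK| = 11.90 ✓; ∠MKS = 66.00° ✓; |KS| = 17.40 ✓; ∠KSA = 121.5° ✓; |SA| = 25.40 ✗.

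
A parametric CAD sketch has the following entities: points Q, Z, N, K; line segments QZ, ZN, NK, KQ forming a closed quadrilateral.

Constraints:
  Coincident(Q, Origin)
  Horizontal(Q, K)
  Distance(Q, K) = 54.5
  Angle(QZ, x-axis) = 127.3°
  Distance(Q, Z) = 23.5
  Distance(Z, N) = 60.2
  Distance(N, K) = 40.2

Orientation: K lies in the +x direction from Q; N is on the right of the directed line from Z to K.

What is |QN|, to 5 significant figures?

36.758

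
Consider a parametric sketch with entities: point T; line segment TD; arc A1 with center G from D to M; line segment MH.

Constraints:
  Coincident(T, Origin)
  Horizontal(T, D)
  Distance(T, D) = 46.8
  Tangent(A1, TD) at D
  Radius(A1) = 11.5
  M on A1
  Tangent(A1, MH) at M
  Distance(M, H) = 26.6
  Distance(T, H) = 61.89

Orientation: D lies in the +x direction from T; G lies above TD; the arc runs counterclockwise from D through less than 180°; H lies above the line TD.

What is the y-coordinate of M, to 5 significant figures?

16.058

Checks: T.y = 0.00, D.y = 0.00 ✓; |GM| = 11.50 ✓; ∠(GM, MH) = 90.00° ✓; |MH| = 26.60 ✓; |TH| = 61.89 ✓.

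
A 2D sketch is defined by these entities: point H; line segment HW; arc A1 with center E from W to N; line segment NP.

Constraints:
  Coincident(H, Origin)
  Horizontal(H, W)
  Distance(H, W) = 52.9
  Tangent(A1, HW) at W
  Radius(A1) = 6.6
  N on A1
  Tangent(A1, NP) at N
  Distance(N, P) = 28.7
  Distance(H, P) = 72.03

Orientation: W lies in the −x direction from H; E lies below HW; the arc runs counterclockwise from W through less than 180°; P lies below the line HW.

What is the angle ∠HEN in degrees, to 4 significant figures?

164.8°

H is at the origin; HW is horizontal with |HW| = 52.9 and W on the −x side, so W = (-52.90, 0.000). Tangency of A1 to HW means the radius EW is perpendicular to HW, so E = W + (0, -6.6) = (-52.90, -6.600). Since EN ⟂ NP (tangency), |EP| = √(6.6² + 28.7²) = 29.45 regardless of where N sits on A1. So P lies on both circle(H, 72.03) and circle(E, 29.45); the below-HW intersection is P = (-63.45, -34.09). N is the foot of the tangent from P: N = (-59.44, -5.677).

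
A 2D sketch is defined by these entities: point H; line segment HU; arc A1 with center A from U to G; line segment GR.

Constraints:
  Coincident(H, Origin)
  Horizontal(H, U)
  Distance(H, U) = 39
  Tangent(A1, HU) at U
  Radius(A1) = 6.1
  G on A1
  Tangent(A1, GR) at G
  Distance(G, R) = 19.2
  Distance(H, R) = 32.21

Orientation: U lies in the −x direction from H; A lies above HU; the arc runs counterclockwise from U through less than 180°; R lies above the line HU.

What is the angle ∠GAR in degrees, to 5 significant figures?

72.375°

Checks: |AU| = 6.100 ✓; |AG| = 6.100 ✓; ∠(AG, GR) = 90.00° ✓; |GR| = 19.20 ✓; |HR| = 32.21 ✓.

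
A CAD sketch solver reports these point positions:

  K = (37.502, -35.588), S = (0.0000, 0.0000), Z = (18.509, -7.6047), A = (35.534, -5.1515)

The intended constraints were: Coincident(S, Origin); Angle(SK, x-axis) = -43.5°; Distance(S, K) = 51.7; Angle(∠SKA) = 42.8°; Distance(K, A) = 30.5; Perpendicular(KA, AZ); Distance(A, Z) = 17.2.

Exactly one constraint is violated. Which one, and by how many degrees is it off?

Perpendicular(KA, AZ) — off by 4.50°.

S = (0.00, 0.00) ✓; SK at -43.50° ✓; |SK| = 51.70 ✓; ∠SKA = 42.80° ✓; |KA| = 30.50 ✓; ∠(KA, AZ) = 94.50° ✗; |AZ| = 17.20 ✓.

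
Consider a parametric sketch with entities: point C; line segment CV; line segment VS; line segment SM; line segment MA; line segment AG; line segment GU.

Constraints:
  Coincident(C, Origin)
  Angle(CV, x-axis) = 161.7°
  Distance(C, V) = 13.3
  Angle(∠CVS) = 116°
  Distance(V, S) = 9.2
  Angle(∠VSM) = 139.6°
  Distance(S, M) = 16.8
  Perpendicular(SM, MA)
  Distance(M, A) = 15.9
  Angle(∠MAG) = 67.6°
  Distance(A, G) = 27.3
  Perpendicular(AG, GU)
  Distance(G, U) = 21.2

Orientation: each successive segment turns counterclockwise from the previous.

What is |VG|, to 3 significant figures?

1.51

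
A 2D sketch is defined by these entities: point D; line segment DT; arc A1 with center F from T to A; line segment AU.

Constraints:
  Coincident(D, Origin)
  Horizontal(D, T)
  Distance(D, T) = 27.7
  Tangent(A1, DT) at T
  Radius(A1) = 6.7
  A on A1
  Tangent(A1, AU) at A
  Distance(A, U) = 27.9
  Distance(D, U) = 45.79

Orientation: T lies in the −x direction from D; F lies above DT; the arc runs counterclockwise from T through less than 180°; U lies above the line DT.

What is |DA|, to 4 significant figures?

22.93

Checks: ∠(FT, TD) = 90.00° ✓; |FT| = 6.700 ✓; |FA| = 6.700 ✓; ∠(FA, AU) = 90.00° ✓; |AU| = 27.90 ✓; |DU| = 45.79 ✓.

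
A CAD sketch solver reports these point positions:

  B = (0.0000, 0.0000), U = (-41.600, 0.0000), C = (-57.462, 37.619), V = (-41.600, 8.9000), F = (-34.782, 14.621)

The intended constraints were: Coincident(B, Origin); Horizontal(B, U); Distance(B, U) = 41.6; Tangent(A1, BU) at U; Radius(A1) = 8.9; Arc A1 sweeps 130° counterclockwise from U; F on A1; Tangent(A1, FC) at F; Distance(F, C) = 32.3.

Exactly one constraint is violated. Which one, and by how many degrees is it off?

Tangent(A1, FC) at F — off by 4.60°.

B = (0.00, 0.00) ✓; B.y = 0.00, U.y = 0.00 ✓; |BU| = 41.60 ✓; ∠(VU, UB) = 90.00° ✓; |VU| = 8.900 ✓; bearing(V→F) − bearing(V→U) = 130.0° ✓; |VF| = 8.900 ✓; ∠(VF, FC) = 85.40° ✗; |FC| = 32.30 ✓.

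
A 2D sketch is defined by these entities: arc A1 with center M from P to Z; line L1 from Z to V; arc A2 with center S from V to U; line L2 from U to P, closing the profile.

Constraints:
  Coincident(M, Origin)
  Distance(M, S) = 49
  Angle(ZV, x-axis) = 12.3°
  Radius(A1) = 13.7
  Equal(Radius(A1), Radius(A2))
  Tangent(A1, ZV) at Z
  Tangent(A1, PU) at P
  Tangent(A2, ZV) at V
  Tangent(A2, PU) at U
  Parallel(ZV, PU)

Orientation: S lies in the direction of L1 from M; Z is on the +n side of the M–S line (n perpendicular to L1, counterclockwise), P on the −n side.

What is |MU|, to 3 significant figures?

50.9

The slot axis is L1's direction at 12.3°, so u = (cos 12.3°, sin 12.3°) = (0.977, 0.213) and n = (−sin 12.3°, cos 12.3°) = (-0.213, 0.977). M is at the origin and S lies 49.0 along u from M, so S = 49.0·u = (47.9, 10.4). Tangency of A1 to both parallel lines with radius 13.7 puts Z and P at M ± 13.7·n: Z = (-2.92, 13.4), P = (2.92, -13.4). Equal radii place V and U the same way about S: V = S + 13.7·n = (45.0, 23.8), U = S − 13.7·n = (50.8, -2.95). Then |MU| = |U − M| = 50.9.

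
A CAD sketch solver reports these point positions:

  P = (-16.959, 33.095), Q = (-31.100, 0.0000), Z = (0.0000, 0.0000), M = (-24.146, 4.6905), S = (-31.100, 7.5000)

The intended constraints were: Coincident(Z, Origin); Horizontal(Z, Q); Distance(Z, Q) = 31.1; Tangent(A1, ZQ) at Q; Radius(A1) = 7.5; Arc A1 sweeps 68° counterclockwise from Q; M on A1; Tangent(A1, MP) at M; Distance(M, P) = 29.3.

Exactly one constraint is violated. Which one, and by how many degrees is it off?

Tangent(A1, MP) at M — off by 7.80°.

Z = (0.00, 0.00) ✓; Z.y = 0.00, Q.y = 0.00 ✓; |ZQ| = 31.10 ✓; ∠(SQ, QZ) = 90.00° ✓; |SQ| = 7.500 ✓; bearing(S→M) − bearing(S→Q) = 68.00° ✓; |SM| = 7.500 ✓; ∠(SM, MP) = 82.20° ✗; |MP| = 29.30 ✓.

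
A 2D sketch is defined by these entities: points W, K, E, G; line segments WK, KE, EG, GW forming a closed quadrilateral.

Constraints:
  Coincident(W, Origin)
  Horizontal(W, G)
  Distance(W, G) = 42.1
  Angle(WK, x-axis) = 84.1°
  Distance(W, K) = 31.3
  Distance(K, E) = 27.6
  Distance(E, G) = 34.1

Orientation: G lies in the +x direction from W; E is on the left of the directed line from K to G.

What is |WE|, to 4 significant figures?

44.54

Checks: |KE| = 27.60 ✓; |EG| = 34.10 ✓.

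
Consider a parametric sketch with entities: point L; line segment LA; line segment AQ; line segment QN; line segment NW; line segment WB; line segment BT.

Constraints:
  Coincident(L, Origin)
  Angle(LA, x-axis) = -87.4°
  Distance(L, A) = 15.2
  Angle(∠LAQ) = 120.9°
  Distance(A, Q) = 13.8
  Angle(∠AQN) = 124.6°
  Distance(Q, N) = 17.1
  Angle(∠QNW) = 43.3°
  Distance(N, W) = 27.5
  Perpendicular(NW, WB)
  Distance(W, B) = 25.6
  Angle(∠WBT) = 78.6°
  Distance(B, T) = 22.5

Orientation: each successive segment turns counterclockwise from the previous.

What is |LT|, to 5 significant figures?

36.852

L is at the origin; LA runs at -87.4° with length 15.2, so A = (0.68952, -15.184). ∠LAQ = 120.9° gives AQ at -28.300° from the x-axis; with |AQ| = 13.8, Q = (12.840, -21.727). ∠AQN = 124.6° gives QN at 27.100° from the x-axis; with |QN| = 17.1, N = (28.063, -13.937). ∠QNW = 43.3° gives NW at 163.80° from the x-axis; with |NW| = 27.5, W = (1.6547, -6.2647). The perpendicularity gives WB at right angles to NW, so WB runs at -106.20°; with |WB| = 25.6, B = (-5.4875, -30.848). ∠WBT = 78.6° gives BT at -4.8000° from the x-axis; with |BT| = 22.5, T = (16.934, -32.731). Then |LT| = |T − L| = 36.852.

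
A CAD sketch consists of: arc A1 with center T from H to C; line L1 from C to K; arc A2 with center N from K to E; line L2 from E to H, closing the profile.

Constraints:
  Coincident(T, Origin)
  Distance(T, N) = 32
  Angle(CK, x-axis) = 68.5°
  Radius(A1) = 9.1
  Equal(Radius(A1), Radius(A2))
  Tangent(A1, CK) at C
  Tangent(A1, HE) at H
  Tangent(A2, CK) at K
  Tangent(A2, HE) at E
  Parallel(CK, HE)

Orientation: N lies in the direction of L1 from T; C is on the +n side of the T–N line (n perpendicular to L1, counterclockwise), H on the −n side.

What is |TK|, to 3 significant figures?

33.3

Tangency of A1 to both parallel lines with radius 9.1 puts C and H at T ± 9.1·n: C = (-8.47, 3.34), H = (8.47, -3.34). Equal radii place K and E the same way about N: K = N + 9.1·n = (3.26, 33.1), E = N − 9.1·n = (20.2, 26.4). Then |TK| = |K − T| = 33.3.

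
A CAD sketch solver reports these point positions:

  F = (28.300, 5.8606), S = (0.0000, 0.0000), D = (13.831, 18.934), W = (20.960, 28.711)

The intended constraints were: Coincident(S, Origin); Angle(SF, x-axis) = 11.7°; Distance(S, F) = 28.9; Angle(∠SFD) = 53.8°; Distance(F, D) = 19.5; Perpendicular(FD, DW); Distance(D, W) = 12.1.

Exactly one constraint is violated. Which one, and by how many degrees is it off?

Perpendicular(FD, DW) — off by 6.00°.

S = (0.00, 0.00) ✓; SF at 11.70° ✓; |SF| = 28.90 ✓; ∠SFD = 53.80° ✓; |FD| = 19.50 ✓; ∠(FD, DW) = 84.00° ✗; |DW| = 12.10 ✓.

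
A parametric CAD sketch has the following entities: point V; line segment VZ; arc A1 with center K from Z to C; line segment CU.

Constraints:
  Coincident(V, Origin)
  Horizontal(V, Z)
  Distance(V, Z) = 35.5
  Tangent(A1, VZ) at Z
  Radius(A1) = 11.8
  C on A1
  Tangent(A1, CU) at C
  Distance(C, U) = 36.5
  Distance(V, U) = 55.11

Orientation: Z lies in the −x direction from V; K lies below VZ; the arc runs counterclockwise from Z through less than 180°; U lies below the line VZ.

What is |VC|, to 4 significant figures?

48.92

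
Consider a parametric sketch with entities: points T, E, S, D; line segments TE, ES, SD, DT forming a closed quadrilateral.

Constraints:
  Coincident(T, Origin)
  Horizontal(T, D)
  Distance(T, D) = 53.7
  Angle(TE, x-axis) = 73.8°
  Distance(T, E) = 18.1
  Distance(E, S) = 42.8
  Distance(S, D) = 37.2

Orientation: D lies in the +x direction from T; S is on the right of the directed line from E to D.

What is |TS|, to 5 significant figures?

31.567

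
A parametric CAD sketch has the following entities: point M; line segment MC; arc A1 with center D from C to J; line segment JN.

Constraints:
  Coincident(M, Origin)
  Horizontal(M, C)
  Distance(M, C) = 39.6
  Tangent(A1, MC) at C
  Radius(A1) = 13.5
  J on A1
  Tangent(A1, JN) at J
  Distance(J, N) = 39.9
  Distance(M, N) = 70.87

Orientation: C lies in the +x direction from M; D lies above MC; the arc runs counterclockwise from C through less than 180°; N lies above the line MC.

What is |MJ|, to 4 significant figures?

55.27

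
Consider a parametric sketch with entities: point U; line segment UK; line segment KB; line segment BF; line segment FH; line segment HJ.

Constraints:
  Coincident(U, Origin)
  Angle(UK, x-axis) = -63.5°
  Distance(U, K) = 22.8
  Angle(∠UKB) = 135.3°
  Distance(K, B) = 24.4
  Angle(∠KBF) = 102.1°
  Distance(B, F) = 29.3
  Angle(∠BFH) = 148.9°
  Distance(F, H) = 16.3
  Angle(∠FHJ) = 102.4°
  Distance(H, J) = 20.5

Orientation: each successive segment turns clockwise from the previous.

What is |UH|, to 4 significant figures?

50.03

U is at the origin; UK runs at -63.5° with length 22.8, so K = (10.17, -20.40). ∠UKB = 135.3° gives KB at -108.2° from the x-axis; with |KB| = 24.4, B = (2.552, -43.58). ∠KBF = 102.1° gives BF at 173.9° from the x-axis; with |BF| = 29.3, F = (-26.58, -40.47). ∠BFH = 148.9° gives FH at 142.8° from the x-axis; with |FH| = 16.3, H = (-39.57, -30.62). Then |UH| = |H − U| = 50.03.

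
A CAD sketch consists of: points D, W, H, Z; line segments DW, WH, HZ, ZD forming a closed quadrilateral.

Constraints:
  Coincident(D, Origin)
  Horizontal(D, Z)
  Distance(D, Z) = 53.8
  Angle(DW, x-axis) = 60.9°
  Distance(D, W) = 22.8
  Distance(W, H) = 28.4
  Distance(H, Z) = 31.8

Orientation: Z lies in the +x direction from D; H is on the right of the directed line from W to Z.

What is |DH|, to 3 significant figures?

23.4

Checks: D.y = 0.00, Z.y = 0.00 ✓; |WH| = 28.40 ✓; |HZ| = 31.80 ✓.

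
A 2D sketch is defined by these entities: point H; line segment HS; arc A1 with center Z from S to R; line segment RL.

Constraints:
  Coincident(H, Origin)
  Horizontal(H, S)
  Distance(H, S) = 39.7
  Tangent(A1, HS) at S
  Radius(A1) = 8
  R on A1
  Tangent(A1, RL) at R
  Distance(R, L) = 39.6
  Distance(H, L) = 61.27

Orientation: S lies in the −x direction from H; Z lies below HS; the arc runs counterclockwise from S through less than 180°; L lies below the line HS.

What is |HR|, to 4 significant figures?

48.49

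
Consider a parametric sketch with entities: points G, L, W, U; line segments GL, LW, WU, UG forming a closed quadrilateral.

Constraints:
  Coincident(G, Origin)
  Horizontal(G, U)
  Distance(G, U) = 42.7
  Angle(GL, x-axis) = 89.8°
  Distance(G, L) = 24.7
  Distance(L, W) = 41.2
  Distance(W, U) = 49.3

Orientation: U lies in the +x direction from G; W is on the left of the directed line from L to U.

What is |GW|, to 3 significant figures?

59.1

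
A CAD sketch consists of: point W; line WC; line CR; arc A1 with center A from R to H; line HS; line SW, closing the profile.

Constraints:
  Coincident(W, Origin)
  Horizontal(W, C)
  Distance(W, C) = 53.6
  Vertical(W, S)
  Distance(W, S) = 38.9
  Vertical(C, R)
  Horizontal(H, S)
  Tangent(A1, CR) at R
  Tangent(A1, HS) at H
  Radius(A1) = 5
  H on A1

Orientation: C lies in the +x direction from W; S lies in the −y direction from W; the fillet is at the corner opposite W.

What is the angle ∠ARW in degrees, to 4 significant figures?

32.31°

The virtual corner opposite W is at (53.60, -38.90). Tangency of A1 to CR means the radius AR is perpendicular to CR and the tangent condition forces AH to be normal to HS, with radius 5.0, so the center A sits 5.0 in from both sides at A = (48.60, -33.90). That places the tangent points at R = (53.60, -33.90) on CR and H = (48.60, -38.90) on HS. Then cos ∠ARW = RA·RW / (|RA||RW|), giving 32.31°.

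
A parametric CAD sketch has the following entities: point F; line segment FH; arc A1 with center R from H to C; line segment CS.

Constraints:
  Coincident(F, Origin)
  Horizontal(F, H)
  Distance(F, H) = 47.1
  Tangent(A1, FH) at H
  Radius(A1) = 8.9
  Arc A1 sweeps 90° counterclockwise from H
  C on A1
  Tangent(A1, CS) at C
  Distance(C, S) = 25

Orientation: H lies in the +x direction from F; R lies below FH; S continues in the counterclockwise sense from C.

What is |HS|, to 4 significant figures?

35.05

F is at the origin; FH is horizontal with |FH| = 47.1 and H on the +x side, so H = (47.10, 0.000). The tangent condition forces RH to be normal to FH, so R = H + (0, -8.9) = (47.10, -8.900). On A1, H sits at bearing 90° from R; a 90° counterclockwise sweep puts C at bearing 180°, so C = R + 8.9·(cos 180°, sin 180°) = (38.20, -8.900). The tangent condition forces RC to be normal to CS, so CS runs along (−sin 180°, cos 180°); with |CS| = 25.0, S = (38.20, -33.90). Then |HS| = |S − H| = 35.05.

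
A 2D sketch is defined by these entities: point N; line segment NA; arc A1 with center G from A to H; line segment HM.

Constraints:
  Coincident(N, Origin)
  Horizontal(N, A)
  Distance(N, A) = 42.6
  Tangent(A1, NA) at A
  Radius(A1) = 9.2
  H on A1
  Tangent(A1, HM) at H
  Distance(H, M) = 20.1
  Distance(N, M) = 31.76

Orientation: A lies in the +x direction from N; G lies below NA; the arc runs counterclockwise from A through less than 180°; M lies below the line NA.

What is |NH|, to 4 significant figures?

35.16

Checks: N.y = 0.00, A.y = 0.00 ✓; |GH| = 9.200 ✓; ∠(GH, HM) = 90.00° ✓; |HM| = 20.10 ✓; |NM| = 31.76 ✓.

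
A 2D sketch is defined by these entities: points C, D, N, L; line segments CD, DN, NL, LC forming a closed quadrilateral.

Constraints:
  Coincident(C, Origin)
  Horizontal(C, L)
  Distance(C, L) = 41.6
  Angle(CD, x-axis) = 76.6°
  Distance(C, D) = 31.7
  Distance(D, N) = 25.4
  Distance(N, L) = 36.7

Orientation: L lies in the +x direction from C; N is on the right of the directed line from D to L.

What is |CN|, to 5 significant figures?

7.6631

Checks: |DN| = 25.40 ✓; |NL| = 36.70 ✓.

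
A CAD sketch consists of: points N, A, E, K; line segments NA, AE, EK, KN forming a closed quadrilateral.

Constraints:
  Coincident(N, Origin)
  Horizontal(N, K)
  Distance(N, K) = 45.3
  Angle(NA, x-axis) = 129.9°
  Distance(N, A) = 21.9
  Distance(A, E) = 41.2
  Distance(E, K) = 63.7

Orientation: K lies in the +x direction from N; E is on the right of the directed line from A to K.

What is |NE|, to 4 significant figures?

27.90

Checks: |AE| = 41.20 ✓; |EK| = 63.70 ✓.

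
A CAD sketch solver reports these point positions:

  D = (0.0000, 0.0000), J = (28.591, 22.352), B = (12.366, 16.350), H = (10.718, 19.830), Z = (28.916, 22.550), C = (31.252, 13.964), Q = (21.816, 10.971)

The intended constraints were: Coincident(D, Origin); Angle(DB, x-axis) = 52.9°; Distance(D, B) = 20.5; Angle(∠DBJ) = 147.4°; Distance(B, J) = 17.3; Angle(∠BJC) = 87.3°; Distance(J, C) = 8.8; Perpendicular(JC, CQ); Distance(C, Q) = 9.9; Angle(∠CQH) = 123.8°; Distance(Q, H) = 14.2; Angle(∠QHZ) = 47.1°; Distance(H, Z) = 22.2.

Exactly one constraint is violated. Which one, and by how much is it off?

Distance(H, Z) = 22.2 — off by 3.80.

D = (0.00, 0.00) ✓; DB at 52.90° ✓; |DB| = 20.50 ✓; ∠DBJ = 147.4° ✓; |BJ| = 17.30 ✓; ∠BJC = 87.30° ✓; |JC| = 8.800 ✓; ∠(JC, CQ) = 90.00° ✓; |CQ| = 9.899 ✓; ∠CQH = 123.8° ✓; |QH| = 14.20 ✓; ∠QHZ = 47.10° ✓; |HZ| = 18.40 ✗.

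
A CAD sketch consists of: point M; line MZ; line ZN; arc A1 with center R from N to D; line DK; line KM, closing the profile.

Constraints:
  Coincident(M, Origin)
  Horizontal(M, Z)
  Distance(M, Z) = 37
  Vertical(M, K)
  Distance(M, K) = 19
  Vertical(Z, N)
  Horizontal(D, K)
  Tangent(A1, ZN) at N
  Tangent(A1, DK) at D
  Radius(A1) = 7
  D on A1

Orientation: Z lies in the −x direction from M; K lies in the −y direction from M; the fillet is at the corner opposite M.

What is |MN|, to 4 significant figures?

38.90

M is at the origin; MZ is horizontal with |MZ| = 37.0 and Z on the −x side, so Z = (-37.00, 0.000). MK is vertical with |MK| = 19.0 and K on the −y side, so K = (0.000, -19.00). The virtual corner opposite M is at (-37.00, -19.00). The tangent condition forces RN to be normal to ZN and the tangent condition forces RD to be normal to DK, with radius 7.0, so the center R sits 7.0 in from both sides at R = (-30.00, -12.00). That places the tangent points at N = (-37.00, -12.00) on ZN and D = (-30.00, -19.00) on DK. Then |MN| = |N − M| = 38.90.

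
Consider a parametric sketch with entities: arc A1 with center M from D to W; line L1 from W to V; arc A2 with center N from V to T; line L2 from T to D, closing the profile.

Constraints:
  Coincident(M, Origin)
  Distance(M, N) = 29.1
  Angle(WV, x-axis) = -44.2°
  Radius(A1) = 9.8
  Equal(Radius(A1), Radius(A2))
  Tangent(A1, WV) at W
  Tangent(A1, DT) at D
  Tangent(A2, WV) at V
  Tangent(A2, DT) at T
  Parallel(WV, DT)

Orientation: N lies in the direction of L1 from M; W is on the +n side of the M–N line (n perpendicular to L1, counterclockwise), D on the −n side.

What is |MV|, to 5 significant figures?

30.706

The slot axis is L1's direction at -44.2°, so u = (cos -44.2°, sin -44.2°) = (0.71691, -0.69717) and n = (−sin -44.2°, cos -44.2°) = (0.69717, 0.71691). M is at the origin and N lies 29.1 along u from M, so N = 29.1·u = (20.862, -20.288). Tangency of A1 to both parallel lines with radius 9.8 puts W and D at M ± 9.8·n: W = (6.8322, 7.0257), D = (-6.8322, -7.0257). Equal radii place V and T the same way about N: V = N + 9.8·n = (27.694, -13.262), T = N − 9.8·n = (14.030, -27.313). Then |MV| = |V − M| = 30.706.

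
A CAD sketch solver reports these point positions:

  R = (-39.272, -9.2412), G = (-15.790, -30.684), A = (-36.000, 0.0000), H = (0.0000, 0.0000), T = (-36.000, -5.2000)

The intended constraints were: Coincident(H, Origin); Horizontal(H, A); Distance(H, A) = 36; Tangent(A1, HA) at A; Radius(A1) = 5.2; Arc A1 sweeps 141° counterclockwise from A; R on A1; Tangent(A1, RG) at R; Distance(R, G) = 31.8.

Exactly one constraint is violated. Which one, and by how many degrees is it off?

Tangent(A1, RG) at R — off by 3.41°.

H = (0.00, 0.00) ✓; H.y = 0.00, A.y = 0.00 ✓; |HA| = 36.00 ✓; ∠(TA, AH) = 90.00° ✓; |TA| = 5.200 ✓; bearing(T→R) − bearing(T→A) = 141.0° ✓; |TR| = 5.200 ✓; ∠(TR, RG) = 93.41° ✗; |RG| = 31.80 ✓.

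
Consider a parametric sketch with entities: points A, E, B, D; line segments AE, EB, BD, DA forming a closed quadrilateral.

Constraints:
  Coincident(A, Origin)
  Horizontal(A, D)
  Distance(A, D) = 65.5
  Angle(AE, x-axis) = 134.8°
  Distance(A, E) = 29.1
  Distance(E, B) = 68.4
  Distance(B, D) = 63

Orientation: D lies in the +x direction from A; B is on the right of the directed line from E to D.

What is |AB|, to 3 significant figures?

40.7

A is at the origin; A and D share the same y with |AD| = 65.5 and D in +x, so D = (65.5, 0). AE runs at 134.8° with |AE| = 29.1, so E = (-20.5, 20.6). B is determined by |EB| = 68.4 and |BD| = 63.0 together: it lies at the intersection of circle(E, 68.4) and circle(D, 63.0). With |ED| = 88.4, the foot of the radical line on ED is 48.2 from E and the perpendicular offset is √(68.4² − 48.2²) = 48.5. Taking the right-of-ED solution: B = (15.1, -37.8).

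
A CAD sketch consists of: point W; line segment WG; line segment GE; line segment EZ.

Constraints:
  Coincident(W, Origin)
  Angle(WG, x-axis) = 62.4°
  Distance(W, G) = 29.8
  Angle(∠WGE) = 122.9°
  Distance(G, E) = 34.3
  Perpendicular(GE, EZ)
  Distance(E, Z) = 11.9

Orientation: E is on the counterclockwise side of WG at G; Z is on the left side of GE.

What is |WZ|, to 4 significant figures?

52.16

∠WGE = 122.9°, so GE runs at 62.4° + (180° − 122.9°) = 119.5° from the x-axis; with |GE| = 34.3, E = G + 34.3·(cos 119.5°, sin 119.5°) = (-3.084, 56.26). GE ⟂ EZ; with |EZ| = 11.9 on the left of GE, Z = E + 11.9·(-0.8704, -0.4924) = (-13.44, 50.40). Then |WZ| = |Z − W| = 52.16.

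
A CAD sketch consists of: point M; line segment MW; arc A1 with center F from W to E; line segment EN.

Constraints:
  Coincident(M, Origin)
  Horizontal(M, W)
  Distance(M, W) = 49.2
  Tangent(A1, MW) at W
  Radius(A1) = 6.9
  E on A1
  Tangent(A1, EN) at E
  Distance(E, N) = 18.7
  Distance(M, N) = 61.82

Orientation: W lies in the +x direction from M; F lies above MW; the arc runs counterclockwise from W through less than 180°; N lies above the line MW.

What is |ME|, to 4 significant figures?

56.51

Checks: |FE| = 6.900 ✓; ∠(FE, EN) = 90.00° ✓; |EN| = 18.70 ✓; |MN| = 61.82 ✓.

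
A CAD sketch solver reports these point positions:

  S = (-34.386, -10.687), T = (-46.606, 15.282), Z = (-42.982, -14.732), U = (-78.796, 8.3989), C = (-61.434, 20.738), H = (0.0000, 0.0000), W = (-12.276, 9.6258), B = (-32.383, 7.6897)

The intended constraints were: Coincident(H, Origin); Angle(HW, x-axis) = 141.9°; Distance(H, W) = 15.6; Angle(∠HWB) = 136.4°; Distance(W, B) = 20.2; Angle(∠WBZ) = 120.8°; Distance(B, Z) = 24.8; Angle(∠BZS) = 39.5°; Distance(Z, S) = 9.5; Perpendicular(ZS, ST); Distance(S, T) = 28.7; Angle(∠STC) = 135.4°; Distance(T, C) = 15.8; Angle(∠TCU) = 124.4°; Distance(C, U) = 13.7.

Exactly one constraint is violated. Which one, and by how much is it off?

Distance(C, U) = 13.7 — off by 7.60.

H = (0.00, 0.00) ✓; HW at 141.9° ✓; |HW| = 15.60 ✓; ∠HWB = 136.4° ✓; |WB| = 20.20 ✓; ∠WBZ = 120.8° ✓; |BZ| = 24.80 ✓; ∠BZS = 39.50° ✓; |ZS| = 9.500 ✓; ∠(ZS, ST) = 90.00° ✓; |ST| = 28.70 ✓; ∠STC = 135.4° ✓; |TC| = 15.80 ✓; ∠TCU = 124.4° ✓; |CU| = 21.30 ✗.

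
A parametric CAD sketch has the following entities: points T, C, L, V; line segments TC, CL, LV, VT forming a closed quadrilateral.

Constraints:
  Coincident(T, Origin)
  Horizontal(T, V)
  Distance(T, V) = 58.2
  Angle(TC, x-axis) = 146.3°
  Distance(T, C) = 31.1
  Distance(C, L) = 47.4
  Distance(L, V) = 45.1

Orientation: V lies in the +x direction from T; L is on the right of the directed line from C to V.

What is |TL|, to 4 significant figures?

16.31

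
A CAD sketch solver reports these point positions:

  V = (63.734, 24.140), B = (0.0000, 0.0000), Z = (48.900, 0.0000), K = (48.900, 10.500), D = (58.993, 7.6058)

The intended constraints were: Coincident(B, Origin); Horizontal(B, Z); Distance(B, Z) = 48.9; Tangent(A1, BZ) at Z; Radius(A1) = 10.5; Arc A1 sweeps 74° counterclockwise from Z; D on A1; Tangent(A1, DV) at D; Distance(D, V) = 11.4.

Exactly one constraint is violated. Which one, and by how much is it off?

Distance(D, V) = 11.4 — off by 5.80.

B = (0.00, 0.00) ✓; B.y = 0.00, Z.y = 0.00 ✓; |BZ| = 48.90 ✓; ∠(KZ, ZB) = 90.00° ✓; |KZ| = 10.50 ✓; bearing(K→D) − bearing(K→Z) = 74.00° ✓; |KD| = 10.50 ✓; ∠(KD, DV) = 90.00° ✓; |DV| = 17.20 ✗.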